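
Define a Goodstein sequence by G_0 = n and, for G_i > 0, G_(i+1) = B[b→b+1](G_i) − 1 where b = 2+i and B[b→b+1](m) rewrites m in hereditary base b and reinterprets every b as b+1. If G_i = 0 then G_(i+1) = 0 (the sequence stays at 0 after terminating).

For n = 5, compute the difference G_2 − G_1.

228

step 0: 5 = 2^2 + 1; sub 3 for 2: 3^3 + 1; = 28; G_1 = 28−1 = 27
step 1: 27 = 3^3; sub 4 for 3: 4^4; = 256; G_2 = 256−1 = 255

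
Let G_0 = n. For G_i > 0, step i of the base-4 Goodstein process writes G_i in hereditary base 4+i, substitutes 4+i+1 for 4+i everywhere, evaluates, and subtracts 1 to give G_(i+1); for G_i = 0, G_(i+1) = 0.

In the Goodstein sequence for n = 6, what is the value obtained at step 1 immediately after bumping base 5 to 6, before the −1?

7

step 0: 6 = 4 + 2; sub 5 for 4: 5 + 2; = 7; G_1 = 7−1 = 6
step 1: 6 = 5 + 1; sub 6 for 5: 6 + 1; = 7; G_2 = 7−1 = 6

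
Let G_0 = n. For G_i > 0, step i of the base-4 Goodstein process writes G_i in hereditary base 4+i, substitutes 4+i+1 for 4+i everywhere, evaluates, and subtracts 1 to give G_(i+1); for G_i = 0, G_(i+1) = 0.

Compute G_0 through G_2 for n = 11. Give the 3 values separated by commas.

11, 12, 13

G_0 = 11. HB_4(11) = 2·4 + 3. Bump = 13. G_1 = 12.
G_1 = 12. HB_5(12) = 2·5 + 2. Bump = 14. G_2 = 13.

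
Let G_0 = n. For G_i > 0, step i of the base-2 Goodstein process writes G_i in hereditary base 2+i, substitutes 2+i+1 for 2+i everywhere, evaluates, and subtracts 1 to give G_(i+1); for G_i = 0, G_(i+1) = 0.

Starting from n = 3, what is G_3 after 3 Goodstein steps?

2

[0] 3 ≡ 2 + 1 (base 2). Lift 3: 4. −1: 3.
[1] 3 ≡ 3 (base 3). Lift 4: 4. −1: 3.
[2] 3 ≡ 3 (base 4). Lift 5: 3. −1: 2.
[3] 2 ≡ 2 (base 5). Lift 6: 2. −1: 1.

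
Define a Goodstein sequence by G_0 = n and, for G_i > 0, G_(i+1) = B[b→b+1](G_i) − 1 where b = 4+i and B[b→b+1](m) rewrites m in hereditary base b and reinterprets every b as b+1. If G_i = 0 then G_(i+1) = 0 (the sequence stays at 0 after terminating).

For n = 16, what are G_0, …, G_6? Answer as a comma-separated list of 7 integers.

16, 24, 27, 30, 33, 36, 39

16 —HB4→ 4^2 —bump→ 5^2 = 25 —(−1)→ 24
24 —HB5→ 4·5 + 4 —bump→ 4·6 + 4 = 28 —(−1)→ 27
27 —HB6→ 4·6 + 3 —bump→ 4·7 + 3 = 31 —(−1)→ 30
30 —HB7→ 4·7 + 2 —bump→ 4·8 + 2 = 34 —(−1)→ 33
33 —HB8→ 4·8 + 1 —bump→ 4·9 + 1 = 37 —(−1)→ 36
36 —HB9→ 4·9 —bump→ 4·10 = 40 —(−1)→ 39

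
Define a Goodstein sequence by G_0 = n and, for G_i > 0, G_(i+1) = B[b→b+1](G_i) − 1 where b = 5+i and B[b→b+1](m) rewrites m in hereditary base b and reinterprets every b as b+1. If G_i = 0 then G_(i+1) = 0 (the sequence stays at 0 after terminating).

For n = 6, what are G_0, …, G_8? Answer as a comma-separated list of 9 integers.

6, 6, 6, 5, 4, 3, 2, 1, 0

(0) 6|_5 = 5 + 1 ↦ 6 + 1|_6 = 7 ⇒ 6
(1) 6|_6 = 6 ↦ 7|_7 = 7 ⇒ 6
(2) 6|_7 = 6 ↦ 6|_8 = 6 ⇒ 5
(3) 5|_8 = 5 ↦ 5|_9 = 5 ⇒ 4
(4) 4|_9 = 4 ↦ 4|_10 = 4 ⇒ 3
(5) 3|_10 = 3 ↦ 3|_11 = 3 ⇒ 2
(6) 2|_11 = 2 ↦ 2|_12 = 2 ⇒ 1
(7) 1|_12 = 1 ↦ 1|_13 = 1 ⇒ 0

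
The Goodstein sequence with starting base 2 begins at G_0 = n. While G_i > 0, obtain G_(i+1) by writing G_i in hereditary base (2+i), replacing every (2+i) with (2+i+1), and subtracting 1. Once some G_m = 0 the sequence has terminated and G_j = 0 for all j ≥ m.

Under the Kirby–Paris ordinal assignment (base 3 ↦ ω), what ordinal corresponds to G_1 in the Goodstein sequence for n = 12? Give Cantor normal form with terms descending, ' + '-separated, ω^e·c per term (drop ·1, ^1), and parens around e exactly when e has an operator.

ω^(ω + 1) + ω^2·2 + ω·2 + 2

12 —HB2→ 2^(2 + 1) + 2^2 —bump→ 3^(3 + 1) + 3^3 = 108 —(−1)→ 107
107 —HB3→ 3^(3 + 1) + 2·3^2 + 2·3 + 2 —bump→ 4^(4 + 1) + 2·4^2 + 2·4 + 2 = 1066 —(−1)→ 1065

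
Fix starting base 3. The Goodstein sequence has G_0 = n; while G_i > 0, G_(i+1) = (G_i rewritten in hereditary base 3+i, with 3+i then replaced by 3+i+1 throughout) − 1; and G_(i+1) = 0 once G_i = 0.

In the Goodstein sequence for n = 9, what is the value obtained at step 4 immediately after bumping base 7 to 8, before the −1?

24

G_0=9  [base 3] 3^2  →[3↦4]→  4^2 = 16  −1 ⇒ G_1=15
G_1=15  [base 4] 3·4 + 3  →[4↦5]→  3·5 + 3 = 18  −1 ⇒ G_2=17
G_2=17  [base 5] 3·5 + 2  →[5↦6]→  3·6 + 2 = 20  −1 ⇒ G_3=19
G_3=19  [base 6] 3·6 + 1  →[6↦7]→  3·7 + 1 = 22  −1 ⇒ G_4=21
G_4=21  [base 7] 3·7  →[7↦8]→  3·8 = 24  −1 ⇒ G_5=23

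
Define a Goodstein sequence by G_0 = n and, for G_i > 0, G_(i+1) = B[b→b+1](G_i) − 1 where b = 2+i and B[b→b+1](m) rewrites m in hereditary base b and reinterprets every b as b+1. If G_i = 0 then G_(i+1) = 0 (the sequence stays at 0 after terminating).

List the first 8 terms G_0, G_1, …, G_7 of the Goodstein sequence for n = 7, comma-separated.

G_0 = 7. HB_2(7) = 2^2 + 2 + 1. Bump = 31. G_1 = 30.
G_1 = 30. HB_3(30) = 3^3 + 3. Bump = 260. G_2 = 259.
G_2 = 259. HB_4(259) = 4^4 + 3. Bump = 3128. G_3 = 3127.
G_3 = 3127. HB_5(3127) = 5^5 + 2. Bump = 46658. G_4 = 46657.
G_4 = 46657. HB_6(46657) = 6^6 + 1. Bump = 823544. G_5 = 823543.
G_5 = 823543. HB_7(823543) = 7^7. Bump = 16777216. G_6 = 16777215.
G_6 = 16777215. HB_8(16777215) = 7·8^7 + 7·8^6 + 7·8^5 + 7·8^4 + 7·8^3 + 7·8^2 + 7·8 + 7. Bump = 37665880. G_7 = 37665879.

7, 30, 259, 3127, 46657, 823543, 16777215, 37665879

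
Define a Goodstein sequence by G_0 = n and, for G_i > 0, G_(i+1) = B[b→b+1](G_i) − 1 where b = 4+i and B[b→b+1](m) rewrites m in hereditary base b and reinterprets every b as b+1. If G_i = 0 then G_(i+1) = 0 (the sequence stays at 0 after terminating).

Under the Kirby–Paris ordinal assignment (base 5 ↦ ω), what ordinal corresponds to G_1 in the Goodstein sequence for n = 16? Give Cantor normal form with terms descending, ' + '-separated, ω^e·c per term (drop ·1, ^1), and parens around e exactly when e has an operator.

ω·4 + 4

G_0 = 16. HB_4(16) = 4^2. Bump = 25. G_1 = 24.
G_1 = 24. HB_5(24) = 4·5 + 4. Bump = 28. G_2 = 27.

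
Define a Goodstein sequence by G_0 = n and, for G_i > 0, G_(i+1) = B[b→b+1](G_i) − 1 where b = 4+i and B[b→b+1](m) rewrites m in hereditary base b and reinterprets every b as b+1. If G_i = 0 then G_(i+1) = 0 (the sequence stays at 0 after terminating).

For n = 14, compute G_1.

16

G_0 = 14. HB_4(14) = 3·4 + 2. Bump = 17. G_1 = 16.
G_1 = 16. HB_5(16) = 3·5 + 1. Bump = 19. G_2 = 18.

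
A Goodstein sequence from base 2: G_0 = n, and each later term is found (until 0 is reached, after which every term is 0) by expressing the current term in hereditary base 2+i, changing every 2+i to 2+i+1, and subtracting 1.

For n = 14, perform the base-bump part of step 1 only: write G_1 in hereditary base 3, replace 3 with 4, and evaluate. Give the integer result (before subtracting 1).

1282

step 0: 14 = 2^(2 + 1) + 2^2 + 2; sub 3 for 2: 3^(3 + 1) + 3^3 + 3; = 111; G_1 = 111−1 = 110
step 1: 110 = 3^(3 + 1) + 3^3 + 2; sub 4 for 3: 4^(4 + 1) + 4^4 + 2; = 1282; G_2 = 1282−1 = 1281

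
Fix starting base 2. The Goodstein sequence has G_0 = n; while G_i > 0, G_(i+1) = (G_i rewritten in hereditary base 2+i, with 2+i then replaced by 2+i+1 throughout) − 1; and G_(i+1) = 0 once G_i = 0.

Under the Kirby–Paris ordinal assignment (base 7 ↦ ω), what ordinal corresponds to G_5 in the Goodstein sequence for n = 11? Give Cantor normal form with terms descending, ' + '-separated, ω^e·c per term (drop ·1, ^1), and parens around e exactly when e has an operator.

base 2: 11 = 2^(2 + 1) + 2 + 1; at 3: 3^(3 + 1) + 3 + 1 = 85; next = 84
base 3: 84 = 3^(3 + 1) + 3; at 4: 4^(4 + 1) + 4 = 1028; next = 1027
base 4: 1027 = 4^(4 + 1) + 3; at 5: 5^(5 + 1) + 3 = 15628; next = 15627
base 5: 15627 = 5^(5 + 1) + 2; at 6: 6^(6 + 1) + 2 = 279938; next = 279937
base 6: 279937 = 6^(6 + 1) + 1; at 7: 7^(7 + 1) + 1 = 5764802; next = 5764801
base 7: 5764801 = 7^(7 + 1); at 8: 8^(8 + 1) = 134217728; next = 134217727

ω^(ω + 1)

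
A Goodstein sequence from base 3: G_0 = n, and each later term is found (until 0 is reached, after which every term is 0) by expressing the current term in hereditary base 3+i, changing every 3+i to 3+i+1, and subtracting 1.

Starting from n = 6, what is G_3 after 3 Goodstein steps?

7

step 0: 6 = 2·3; sub 4 for 3: 2·4; = 8; G_1 = 8−1 = 7
step 1: 7 = 4 + 3; sub 5 for 4: 5 + 3; = 8; G_2 = 8−1 = 7
step 2: 7 = 5 + 2; sub 6 for 5: 6 + 2; = 8; G_3 = 8−1 = 7
step 3: 7 = 6 + 1; sub 7 for 6: 7 + 1; = 8; G_4 = 8−1 = 7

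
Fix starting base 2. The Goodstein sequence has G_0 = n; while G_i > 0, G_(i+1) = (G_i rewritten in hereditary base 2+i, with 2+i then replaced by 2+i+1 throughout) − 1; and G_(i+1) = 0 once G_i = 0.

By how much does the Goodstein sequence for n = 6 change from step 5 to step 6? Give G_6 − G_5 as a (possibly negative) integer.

(0) 6|_2 = 2^2 + 2 ↦ 3^3 + 3|_3 = 30 ⇒ 29
(1) 29|_3 = 3^3 + 2 ↦ 4^4 + 2|_4 = 258 ⇒ 257
(2) 257|_4 = 4^4 + 1 ↦ 5^5 + 1|_5 = 3126 ⇒ 3125
(3) 3125|_5 = 5^5 ↦ 6^6|_6 = 46656 ⇒ 46655
(4) 46655|_6 = 5·6^5 + 5·6^4 + 5·6^3 + 5·6^2 + 5·6 + 5 ↦ 5·7^5 + 5·7^4 + 5·7^3 + 5·7^2 + 5·7 + 5|_7 = 98040 ⇒ 98039
(5) 98039|_7 = 5·7^5 + 5·7^4 + 5·7^3 + 5·7^2 + 5·7 + 4 ↦ 5·8^5 + 5·8^4 + 5·8^3 + 5·8^2 + 5·8 + 4|_8 = 187244 ⇒ 187243

89204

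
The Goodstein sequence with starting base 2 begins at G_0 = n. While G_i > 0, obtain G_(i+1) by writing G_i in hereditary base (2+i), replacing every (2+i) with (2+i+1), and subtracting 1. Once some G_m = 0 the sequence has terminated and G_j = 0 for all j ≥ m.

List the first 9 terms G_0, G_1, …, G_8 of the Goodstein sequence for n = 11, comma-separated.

11, 84, 1027, 15627, 279937, 5764801, 134217727, 2749609302, 70077777775

G_0 = 11. HB_2(11) = 2^(2 + 1) + 2 + 1. Bump = 85. G_1 = 84.
G_1 = 84. HB_3(84) = 3^(3 + 1) + 3. Bump = 1028. G_2 = 1027.
G_2 = 1027. HB_4(1027) = 4^(4 + 1) + 3. Bump = 15628. G_3 = 15627.
G_3 = 15627. HB_5(15627) = 5^(5 + 1) + 2. Bump = 279938. G_4 = 279937.
G_4 = 279937. HB_6(279937) = 6^(6 + 1) + 1. Bump = 5764802. G_5 = 5764801.
G_5 = 5764801. HB_7(5764801) = 7^(7 + 1). Bump = 134217728. G_6 = 134217727.
G_6 = 134217727. HB_8(134217727) = 7·8^8 + 7·8^7 + 7·8^6 + 7·8^5 + 7·8^4 + 7·8^3 + 7·8^2 + 7·8 + 7. Bump = 2749609303. G_7 = 2749609302.
G_7 = 2749609302. HB_9(2749609302) = 7·9^9 + 7·9^7 + 7·9^6 + 7·9^5 + 7·9^4 + 7·9^3 + 7·9^2 + 7·9 + 6. Bump = 70077777776. G_8 = 70077777775.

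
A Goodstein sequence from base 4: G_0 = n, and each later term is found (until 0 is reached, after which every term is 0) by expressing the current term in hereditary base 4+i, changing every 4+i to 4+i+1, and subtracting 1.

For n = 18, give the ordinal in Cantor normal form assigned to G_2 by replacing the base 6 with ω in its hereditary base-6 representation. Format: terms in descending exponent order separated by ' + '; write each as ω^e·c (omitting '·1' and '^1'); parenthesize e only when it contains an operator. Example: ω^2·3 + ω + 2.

18 —HB4→ 4^2 + 2 —bump→ 5^2 + 2 = 27 —(−1)→ 26
26 —HB5→ 5^2 + 1 —bump→ 6^2 + 1 = 37 —(−1)→ 36
36 —HB6→ 6^2 —bump→ 7^2 = 49 —(−1)→ 48

ω^2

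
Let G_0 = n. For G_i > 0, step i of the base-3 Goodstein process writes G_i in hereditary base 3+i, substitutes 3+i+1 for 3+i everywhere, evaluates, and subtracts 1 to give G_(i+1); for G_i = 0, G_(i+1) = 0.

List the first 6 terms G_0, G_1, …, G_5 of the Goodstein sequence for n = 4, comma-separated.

[0] 4 ≡ 3 + 1 (base 3). Lift 4: 5. −1: 4.
[1] 4 ≡ 4 (base 4). Lift 5: 5. −1: 4.
[2] 4 ≡ 4 (base 5). Lift 6: 4. −1: 3.
[3] 3 ≡ 3 (base 6). Lift 7: 3. −1: 2.
[4] 2 ≡ 2 (base 7). Lift 8: 2. −1: 1.

4, 4, 4, 3, 2, 1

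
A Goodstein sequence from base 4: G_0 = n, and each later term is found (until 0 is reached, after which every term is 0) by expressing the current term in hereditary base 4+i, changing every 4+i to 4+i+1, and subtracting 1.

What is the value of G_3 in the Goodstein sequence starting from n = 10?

13

G_0=10  [base 4] 2·4 + 2  →[4↦5]→  2·5 + 2 = 12  −1 ⇒ G_1=11
G_1=11  [base 5] 2·5 + 1  →[5↦6]→  2·6 + 1 = 13  −1 ⇒ G_2=12
G_2=12  [base 6] 2·6  →[6↦7]→  2·7 = 14  −1 ⇒ G_3=13
G_3=13  [base 7] 7 + 6  →[7↦8]→  8 + 6 = 14  −1 ⇒ G_4=13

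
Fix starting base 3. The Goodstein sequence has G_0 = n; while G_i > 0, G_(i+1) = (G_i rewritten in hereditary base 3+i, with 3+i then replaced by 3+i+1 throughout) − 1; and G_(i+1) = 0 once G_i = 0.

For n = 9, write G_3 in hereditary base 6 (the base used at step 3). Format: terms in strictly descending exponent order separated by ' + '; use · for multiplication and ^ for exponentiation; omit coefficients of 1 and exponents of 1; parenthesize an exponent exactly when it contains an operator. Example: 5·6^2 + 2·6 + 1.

3·6 + 1

[0] 9 ≡ 3^2 (base 3). Lift 4: 16. −1: 15.
[1] 15 ≡ 3·4 + 3 (base 4). Lift 5: 18. −1: 17.
[2] 17 ≡ 3·5 + 2 (base 5). Lift 6: 20. −1: 19.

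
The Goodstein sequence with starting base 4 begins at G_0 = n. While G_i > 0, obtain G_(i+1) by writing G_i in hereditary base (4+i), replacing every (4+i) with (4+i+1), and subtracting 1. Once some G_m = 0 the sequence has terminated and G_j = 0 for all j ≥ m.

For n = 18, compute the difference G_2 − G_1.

(0) 18|_4 = 4^2 + 2 ↦ 5^2 + 2|_5 = 27 ⇒ 26
(1) 26|_5 = 5^2 + 1 ↦ 6^2 + 1|_6 = 37 ⇒ 36

10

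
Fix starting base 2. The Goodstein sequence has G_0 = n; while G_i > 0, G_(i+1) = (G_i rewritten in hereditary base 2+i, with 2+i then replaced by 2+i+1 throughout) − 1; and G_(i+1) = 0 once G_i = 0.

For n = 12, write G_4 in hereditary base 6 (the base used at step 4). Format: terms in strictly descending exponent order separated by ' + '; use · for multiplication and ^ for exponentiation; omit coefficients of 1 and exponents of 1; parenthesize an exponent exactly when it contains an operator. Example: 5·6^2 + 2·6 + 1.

6^(6 + 1) + 2·6^2 + 6 + 5

step 0: 12 = 2^(2 + 1) + 2^2; sub 3 for 2: 3^(3 + 1) + 3^3; = 108; G_1 = 108−1 = 107
step 1: 107 = 3^(3 + 1) + 2·3^2 + 2·3 + 2; sub 4 for 3: 4^(4 + 1) + 2·4^2 + 2·4 + 2; = 1066; G_2 = 1066−1 = 1065
step 2: 1065 = 4^(4 + 1) + 2·4^2 + 2·4 + 1; sub 5 for 4: 5^(5 + 1) + 2·5^2 + 2·5 + 1; = 15686; G_3 = 15686−1 = 15685
step 3: 15685 = 5^(5 + 1) + 2·5^2 + 2·5; sub 6 for 5: 6^(6 + 1) + 2·6^2 + 2·6; = 280020; G_4 = 280020−1 = 280019
step 4: 280019 = 6^(6 + 1) + 2·6^2 + 6 + 5; sub 7 for 6: 7^(7 + 1) + 2·7^2 + 7 + 5; = 5764911; G_5 = 5764911−1 = 5764910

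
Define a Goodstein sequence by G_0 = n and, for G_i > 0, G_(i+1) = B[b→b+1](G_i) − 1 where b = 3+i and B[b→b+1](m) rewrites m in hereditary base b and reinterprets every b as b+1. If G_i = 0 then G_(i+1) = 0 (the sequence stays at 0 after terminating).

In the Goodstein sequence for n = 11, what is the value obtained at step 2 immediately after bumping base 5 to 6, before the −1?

(0) 11|_3 = 3^2 + 2 ↦ 4^2 + 2|_4 = 18 ⇒ 17
(1) 17|_4 = 4^2 + 1 ↦ 5^2 + 1|_5 = 26 ⇒ 25
(2) 25|_5 = 5^2 ↦ 6^2|_6 = 36 ⇒ 35

36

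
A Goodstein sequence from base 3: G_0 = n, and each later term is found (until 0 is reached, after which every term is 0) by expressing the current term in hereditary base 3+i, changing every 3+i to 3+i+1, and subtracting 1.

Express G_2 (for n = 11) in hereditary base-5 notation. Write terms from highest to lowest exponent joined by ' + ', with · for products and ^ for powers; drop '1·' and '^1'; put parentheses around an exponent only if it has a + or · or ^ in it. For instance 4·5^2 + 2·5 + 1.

(0) 11|_3 = 3^2 + 2 ↦ 4^2 + 2|_4 = 18 ⇒ 17
(1) 17|_4 = 4^2 + 1 ↦ 5^2 + 1|_5 = 26 ⇒ 25

5^2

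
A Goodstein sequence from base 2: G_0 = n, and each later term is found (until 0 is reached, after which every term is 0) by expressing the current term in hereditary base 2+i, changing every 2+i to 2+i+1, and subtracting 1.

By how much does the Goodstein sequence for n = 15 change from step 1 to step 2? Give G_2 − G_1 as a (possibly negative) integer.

1172

[0] 15 ≡ 2^(2 + 1) + 2^2 + 2 + 1 (base 2). Lift 3: 112. −1: 111.
[1] 111 ≡ 3^(3 + 1) + 3^3 + 3 (base 3). Lift 4: 1284. −1: 1283.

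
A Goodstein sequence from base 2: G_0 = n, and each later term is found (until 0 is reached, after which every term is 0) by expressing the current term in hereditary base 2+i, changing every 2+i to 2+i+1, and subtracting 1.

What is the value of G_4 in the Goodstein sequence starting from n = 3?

1

G_0=3  [base 2] 2 + 1  →[2↦3]→  3 + 1 = 4  −1 ⇒ G_1=3
G_1=3  [base 3] 3  →[3↦4]→  4 = 4  −1 ⇒ G_2=3
G_2=3  [base 4] 3  →[4↦5]→  3 = 3  −1 ⇒ G_3=2
G_3=2  [base 5] 2  →[5↦6]→  2 = 2  −1 ⇒ G_4=1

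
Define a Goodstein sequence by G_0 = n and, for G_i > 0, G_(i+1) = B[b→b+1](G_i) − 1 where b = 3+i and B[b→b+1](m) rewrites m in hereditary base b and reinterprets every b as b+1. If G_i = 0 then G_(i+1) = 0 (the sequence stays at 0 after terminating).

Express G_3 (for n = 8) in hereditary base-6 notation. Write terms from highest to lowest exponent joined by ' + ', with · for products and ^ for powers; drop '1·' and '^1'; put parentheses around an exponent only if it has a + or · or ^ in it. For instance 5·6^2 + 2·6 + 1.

G_0 = 8. HB_3(8) = 2·3 + 2. Bump = 10. G_1 = 9.
G_1 = 9. HB_4(9) = 2·4 + 1. Bump = 11. G_2 = 10.
G_2 = 10. HB_5(10) = 2·5. Bump = 12. G_3 = 11.
G_3 = 11. HB_6(11) = 6 + 5. Bump = 12. G_4 = 11.

6 + 5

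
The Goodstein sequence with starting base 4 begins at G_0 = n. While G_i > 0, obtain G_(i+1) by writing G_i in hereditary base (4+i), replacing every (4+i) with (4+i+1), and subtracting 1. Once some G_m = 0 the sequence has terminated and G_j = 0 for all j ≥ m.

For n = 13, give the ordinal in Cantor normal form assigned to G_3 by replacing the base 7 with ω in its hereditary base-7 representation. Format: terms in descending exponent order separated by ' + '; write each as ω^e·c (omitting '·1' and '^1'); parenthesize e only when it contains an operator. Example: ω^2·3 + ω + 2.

G_0 = 13. HB_4(13) = 3·4 + 1. Bump = 16. G_1 = 15.
G_1 = 15. HB_5(15) = 3·5. Bump = 18. G_2 = 17.
G_2 = 17. HB_6(17) = 2·6 + 5. Bump = 19. G_3 = 18.
G_3 = 18. HB_7(18) = 2·7 + 4. Bump = 20. G_4 = 19.

ω·2 + 4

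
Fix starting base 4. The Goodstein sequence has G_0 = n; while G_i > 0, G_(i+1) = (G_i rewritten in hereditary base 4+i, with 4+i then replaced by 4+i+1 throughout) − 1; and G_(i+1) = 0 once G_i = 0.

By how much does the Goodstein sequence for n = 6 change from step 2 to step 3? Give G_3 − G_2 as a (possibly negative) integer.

(0) 6|_4 = 4 + 2 ↦ 5 + 2|_5 = 7 ⇒ 6
(1) 6|_5 = 5 + 1 ↦ 6 + 1|_6 = 7 ⇒ 6
(2) 6|_6 = 6 ↦ 7|_7 = 7 ⇒ 6

0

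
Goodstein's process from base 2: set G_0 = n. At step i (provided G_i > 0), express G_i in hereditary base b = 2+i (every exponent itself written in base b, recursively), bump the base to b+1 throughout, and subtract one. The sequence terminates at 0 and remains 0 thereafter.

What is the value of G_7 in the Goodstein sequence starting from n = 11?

2749609302

11 —HB2→ 2^(2 + 1) + 2 + 1 —bump→ 3^(3 + 1) + 3 + 1 = 85 —(−1)→ 84
84 —HB3→ 3^(3 + 1) + 3 —bump→ 4^(4 + 1) + 4 = 1028 —(−1)→ 1027
1027 —HB4→ 4^(4 + 1) + 3 —bump→ 5^(5 + 1) + 3 = 15628 —(−1)→ 15627
15627 —HB5→ 5^(5 + 1) + 2 —bump→ 6^(6 + 1) + 2 = 279938 —(−1)→ 279937
279937 —HB6→ 6^(6 + 1) + 1 —bump→ 7^(7 + 1) + 1 = 5764802 —(−1)→ 5764801
5764801 —HB7→ 7^(7 + 1) —bump→ 8^(8 + 1) = 134217728 —(−1)→ 134217727
134217727 —HB8→ 7·8^8 + 7·8^7 + 7·8^6 + 7·8^5 + 7·8^4 + 7·8^3 + 7·8^2 + 7·8 + 7 —bump→ 7·9^9 + 7·9^7 + 7·9^6 + 7·9^5 + 7·9^4 + 7·9^3 + 7·9^2 + 7·9 + 7 = 2749609303 —(−1)→ 2749609302
2749609302 —HB9→ 7·9^9 + 7·9^7 + 7·9^6 + 7·9^5 + 7·9^4 + 7·9^3 + 7·9^2 + 7·9 + 6 —bump→ 7·10^10 + 7·10^7 + 7·10^6 + 7·10^5 + 7·10^4 + 7·10^3 + 7·10^2 + 7·10 + 6 = 70077777776 —(−1)→ 70077777775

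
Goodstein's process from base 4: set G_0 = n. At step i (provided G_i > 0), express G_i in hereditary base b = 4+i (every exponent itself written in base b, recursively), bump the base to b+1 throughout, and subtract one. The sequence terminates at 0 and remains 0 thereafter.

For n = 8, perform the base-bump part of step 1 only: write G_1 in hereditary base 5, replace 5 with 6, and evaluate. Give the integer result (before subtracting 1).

8 —HB4→ 2·4 —bump→ 2·5 = 10 —(−1)→ 9
9 —HB5→ 5 + 4 —bump→ 6 + 4 = 10 —(−1)→ 9

10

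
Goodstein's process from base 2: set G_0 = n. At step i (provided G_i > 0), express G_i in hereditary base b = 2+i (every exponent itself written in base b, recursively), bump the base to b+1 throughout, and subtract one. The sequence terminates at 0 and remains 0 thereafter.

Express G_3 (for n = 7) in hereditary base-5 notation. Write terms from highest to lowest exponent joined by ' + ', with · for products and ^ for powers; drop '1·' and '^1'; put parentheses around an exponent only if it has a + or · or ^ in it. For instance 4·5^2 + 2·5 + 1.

5^5 + 2

[0] 7 ≡ 2^2 + 2 + 1 (base 2). Lift 3: 31. −1: 30.
[1] 30 ≡ 3^3 + 3 (base 3). Lift 4: 260. −1: 259.
[2] 259 ≡ 4^4 + 3 (base 4). Lift 5: 3128. −1: 3127.
[3] 3127 ≡ 5^5 + 2 (base 5). Lift 6: 46658. −1: 46657.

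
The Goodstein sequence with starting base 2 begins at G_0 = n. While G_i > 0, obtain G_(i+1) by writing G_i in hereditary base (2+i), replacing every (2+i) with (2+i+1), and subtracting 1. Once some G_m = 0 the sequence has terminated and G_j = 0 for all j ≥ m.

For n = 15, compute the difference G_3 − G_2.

17469

G_0=15  [base 2] 2^(2 + 1) + 2^2 + 2 + 1  →[2↦3]→  3^(3 + 1) + 3^3 + 3 + 1 = 112  −1 ⇒ G_1=111
G_1=111  [base 3] 3^(3 + 1) + 3^3 + 3  →[3↦4]→  4^(4 + 1) + 4^4 + 4 = 1284  −1 ⇒ G_2=1283
G_2=1283  [base 4] 4^(4 + 1) + 4^4 + 3  →[4↦5]→  5^(5 + 1) + 5^5 + 3 = 18753  −1 ⇒ G_3=18752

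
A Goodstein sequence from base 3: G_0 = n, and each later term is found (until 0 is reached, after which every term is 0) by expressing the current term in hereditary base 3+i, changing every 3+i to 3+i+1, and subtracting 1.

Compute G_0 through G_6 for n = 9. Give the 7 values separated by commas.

9, 15, 17, 19, 21, 23, 24

9 —HB3→ 3^2 —bump→ 4^2 = 16 —(−1)→ 15
15 —HB4→ 3·4 + 3 —bump→ 3·5 + 3 = 18 —(−1)→ 17
17 —HB5→ 3·5 + 2 —bump→ 3·6 + 2 = 20 —(−1)→ 19
19 —HB6→ 3·6 + 1 —bump→ 3·7 + 1 = 22 —(−1)→ 21
21 —HB7→ 3·7 —bump→ 3·8 = 24 —(−1)→ 23
23 —HB8→ 2·8 + 7 —bump→ 2·9 + 7 = 25 —(−1)→ 24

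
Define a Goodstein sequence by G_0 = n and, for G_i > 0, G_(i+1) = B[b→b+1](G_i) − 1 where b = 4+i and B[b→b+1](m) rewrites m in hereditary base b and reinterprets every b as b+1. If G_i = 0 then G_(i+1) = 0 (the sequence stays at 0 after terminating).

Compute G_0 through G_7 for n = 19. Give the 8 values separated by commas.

(0) 19|_4 = 4^2 + 3 ↦ 5^2 + 3|_5 = 28 ⇒ 27
(1) 27|_5 = 5^2 + 2 ↦ 6^2 + 2|_6 = 38 ⇒ 37
(2) 37|_6 = 6^2 + 1 ↦ 7^2 + 1|_7 = 50 ⇒ 49
(3) 49|_7 = 7^2 ↦ 8^2|_8 = 64 ⇒ 63
(4) 63|_8 = 7·8 + 7 ↦ 7·9 + 7|_9 = 70 ⇒ 69
(5) 69|_9 = 7·9 + 6 ↦ 7·10 + 6|_10 = 76 ⇒ 75
(6) 75|_10 = 7·10 + 5 ↦ 7·11 + 5|_11 = 82 ⇒ 81

19, 27, 37, 49, 63, 69, 75, 81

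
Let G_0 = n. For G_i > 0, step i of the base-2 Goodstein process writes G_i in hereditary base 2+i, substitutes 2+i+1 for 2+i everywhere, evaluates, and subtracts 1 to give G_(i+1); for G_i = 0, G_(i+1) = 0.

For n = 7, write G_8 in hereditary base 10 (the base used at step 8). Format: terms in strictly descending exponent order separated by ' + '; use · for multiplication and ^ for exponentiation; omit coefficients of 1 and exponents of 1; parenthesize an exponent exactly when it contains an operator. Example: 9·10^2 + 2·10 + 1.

7·10^7 + 7·10^6 + 7·10^5 + 7·10^4 + 7·10^3 + 7·10^2 + 7·10 + 5

[0] 7 ≡ 2^2 + 2 + 1 (base 2). Lift 3: 31. −1: 30.
[1] 30 ≡ 3^3 + 3 (base 3). Lift 4: 260. −1: 259.
[2] 259 ≡ 4^4 + 3 (base 4). Lift 5: 3128. −1: 3127.
[3] 3127 ≡ 5^5 + 2 (base 5). Lift 6: 46658. −1: 46657.
[4] 46657 ≡ 6^6 + 1 (base 6). Lift 7: 823544. −1: 823543.
[5] 823543 ≡ 7^7 (base 7). Lift 8: 16777216. −1: 16777215.
[6] 16777215 ≡ 7·8^7 + 7·8^6 + 7·8^5 + 7·8^4 + 7·8^3 + 7·8^2 + 7·8 + 7 (base 8). Lift 9: 37665880. −1: 37665879.
[7] 37665879 ≡ 7·9^7 + 7·9^6 + 7·9^5 + 7·9^4 + 7·9^3 + 7·9^2 + 7·9 + 6 (base 9). Lift 10: 77777776. −1: 77777775.
[8] 77777775 ≡ 7·10^7 + 7·10^6 + 7·10^5 + 7·10^4 + 7·10^3 + 7·10^2 + 7·10 + 5 (base 10). Lift 11: 150051214. −1: 150051213.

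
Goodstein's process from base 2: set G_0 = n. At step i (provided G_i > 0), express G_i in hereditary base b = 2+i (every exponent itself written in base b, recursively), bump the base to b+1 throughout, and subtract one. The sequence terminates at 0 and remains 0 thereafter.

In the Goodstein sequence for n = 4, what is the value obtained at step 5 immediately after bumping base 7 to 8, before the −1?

4 —HB2→ 2^2 —bump→ 3^3 = 27 —(−1)→ 26
26 —HB3→ 2·3^2 + 2·3 + 2 —bump→ 2·4^2 + 2·4 + 2 = 42 —(−1)→ 41
41 —HB4→ 2·4^2 + 2·4 + 1 —bump→ 2·5^2 + 2·5 + 1 = 61 —(−1)→ 60
60 —HB5→ 2·5^2 + 2·5 —bump→ 2·6^2 + 2·6 = 84 —(−1)→ 83
83 —HB6→ 2·6^2 + 6 + 5 —bump→ 2·7^2 + 7 + 5 = 110 —(−1)→ 109

140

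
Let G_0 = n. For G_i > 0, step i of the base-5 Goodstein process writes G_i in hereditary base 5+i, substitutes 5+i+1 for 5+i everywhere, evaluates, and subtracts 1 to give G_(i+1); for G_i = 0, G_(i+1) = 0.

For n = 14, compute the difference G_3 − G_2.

(0) 14|_5 = 2·5 + 4 ↦ 2·6 + 4|_6 = 16 ⇒ 15
(1) 15|_6 = 2·6 + 3 ↦ 2·7 + 3|_7 = 17 ⇒ 16
(2) 16|_7 = 2·7 + 2 ↦ 2·8 + 2|_8 = 18 ⇒ 17

1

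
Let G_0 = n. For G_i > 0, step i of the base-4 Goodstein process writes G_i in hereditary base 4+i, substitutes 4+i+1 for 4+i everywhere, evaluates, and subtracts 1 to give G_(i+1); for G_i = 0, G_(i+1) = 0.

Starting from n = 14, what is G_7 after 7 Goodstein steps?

24

G_0=14  [base 4] 3·4 + 2  →[4↦5]→  3·5 + 2 = 17  −1 ⇒ G_1=16
G_1=16  [base 5] 3·5 + 1  →[5↦6]→  3·6 + 1 = 19  −1 ⇒ G_2=18
G_2=18  [base 6] 3·6  →[6↦7]→  3·7 = 21  −1 ⇒ G_3=20
G_3=20  [base 7] 2·7 + 6  →[7↦8]→  2·8 + 6 = 22  −1 ⇒ G_4=21
G_4=21  [base 8] 2·8 + 5  →[8↦9]→  2·9 + 5 = 23  −1 ⇒ G_5=22
G_5=22  [base 9] 2·9 + 4  →[9↦10]→  2·10 + 4 = 24  −1 ⇒ G_6=23
G_6=23  [base 10] 2·10 + 3  →[10↦11]→  2·11 + 3 = 25  −1 ⇒ G_7=24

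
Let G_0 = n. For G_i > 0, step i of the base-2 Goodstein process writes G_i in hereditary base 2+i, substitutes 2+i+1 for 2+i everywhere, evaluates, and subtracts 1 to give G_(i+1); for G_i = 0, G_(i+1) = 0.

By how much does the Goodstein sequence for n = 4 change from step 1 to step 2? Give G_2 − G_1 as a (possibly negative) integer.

[0] 4 ≡ 2^2 (base 2). Lift 3: 27. −1: 26.
[1] 26 ≡ 2·3^2 + 2·3 + 2 (base 3). Lift 4: 42. −1: 41.

15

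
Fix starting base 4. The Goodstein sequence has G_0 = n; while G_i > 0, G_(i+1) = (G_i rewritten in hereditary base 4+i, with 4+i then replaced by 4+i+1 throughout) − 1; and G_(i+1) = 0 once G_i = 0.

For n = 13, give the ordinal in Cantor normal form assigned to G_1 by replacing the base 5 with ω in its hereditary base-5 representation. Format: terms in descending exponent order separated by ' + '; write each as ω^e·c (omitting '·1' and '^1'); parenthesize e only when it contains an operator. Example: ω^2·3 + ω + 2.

G_0=13  [base 4] 3·4 + 1  →[4↦5]→  3·5 + 1 = 16  −1 ⇒ G_1=15
G_1=15  [base 5] 3·5  →[5↦6]→  3·6 = 18  −1 ⇒ G_2=17

ω·3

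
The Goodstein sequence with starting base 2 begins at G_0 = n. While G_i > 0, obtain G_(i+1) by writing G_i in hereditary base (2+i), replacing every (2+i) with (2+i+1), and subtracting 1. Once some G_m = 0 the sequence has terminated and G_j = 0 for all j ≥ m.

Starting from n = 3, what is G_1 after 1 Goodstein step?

3

G_0=3  [base 2] 2 + 1  →[2↦3]→  3 + 1 = 4  −1 ⇒ G_1=3
G_1=3  [base 3] 3  →[3↦4]→  4 = 4  −1 ⇒ G_2=3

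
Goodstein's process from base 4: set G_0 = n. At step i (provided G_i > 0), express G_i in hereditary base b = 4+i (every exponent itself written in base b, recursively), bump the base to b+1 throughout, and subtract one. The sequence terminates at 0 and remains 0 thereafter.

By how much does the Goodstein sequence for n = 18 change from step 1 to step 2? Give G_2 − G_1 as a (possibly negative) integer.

10

G_0=18  [base 4] 4^2 + 2  →[4↦5]→  5^2 + 2 = 27  −1 ⇒ G_1=26
G_1=26  [base 5] 5^2 + 1  →[5↦6]→  6^2 + 1 = 37  −1 ⇒ G_2=36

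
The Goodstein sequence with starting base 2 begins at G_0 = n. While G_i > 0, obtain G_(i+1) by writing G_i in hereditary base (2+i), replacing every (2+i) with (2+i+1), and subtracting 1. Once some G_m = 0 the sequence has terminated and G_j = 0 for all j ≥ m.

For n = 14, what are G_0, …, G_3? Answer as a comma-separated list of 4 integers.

base 2: 14 = 2^(2 + 1) + 2^2 + 2; at 3: 3^(3 + 1) + 3^3 + 3 = 111; next = 110
base 3: 110 = 3^(3 + 1) + 3^3 + 2; at 4: 4^(4 + 1) + 4^4 + 2 = 1282; next = 1281
base 4: 1281 = 4^(4 + 1) + 4^4 + 1; at 5: 5^(5 + 1) + 5^5 + 1 = 18751; next = 18750

14, 110, 1281, 18750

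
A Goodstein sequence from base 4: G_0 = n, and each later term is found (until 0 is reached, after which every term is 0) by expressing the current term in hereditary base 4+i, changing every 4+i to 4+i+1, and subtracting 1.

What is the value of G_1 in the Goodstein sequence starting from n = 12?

14

G_0=12  [base 4] 3·4  →[4↦5]→  3·5 = 15  −1 ⇒ G_1=14
G_1=14  [base 5] 2·5 + 4  →[5↦6]→  2·6 + 4 = 16  −1 ⇒ G_2=15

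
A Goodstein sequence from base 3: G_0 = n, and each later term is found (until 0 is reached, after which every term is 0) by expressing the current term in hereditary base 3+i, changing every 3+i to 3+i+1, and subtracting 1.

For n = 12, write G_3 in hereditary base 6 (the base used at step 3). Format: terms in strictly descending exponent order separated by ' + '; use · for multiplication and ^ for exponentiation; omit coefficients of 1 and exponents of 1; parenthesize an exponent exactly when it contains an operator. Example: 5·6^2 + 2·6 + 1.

step 0: 12 = 3^2 + 3; sub 4 for 3: 4^2 + 4; = 20; G_1 = 20−1 = 19
step 1: 19 = 4^2 + 3; sub 5 for 4: 5^2 + 3; = 28; G_2 = 28−1 = 27
step 2: 27 = 5^2 + 2; sub 6 for 5: 6^2 + 2; = 38; G_3 = 38−1 = 37
step 3: 37 = 6^2 + 1; sub 7 for 6: 7^2 + 1; = 50; G_4 = 50−1 = 49

6^2 + 1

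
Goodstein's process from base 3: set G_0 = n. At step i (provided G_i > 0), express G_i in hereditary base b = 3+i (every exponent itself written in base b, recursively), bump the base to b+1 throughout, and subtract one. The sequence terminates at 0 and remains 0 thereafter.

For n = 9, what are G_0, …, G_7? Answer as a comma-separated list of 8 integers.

9 —HB3→ 3^2 —bump→ 4^2 = 16 —(−1)→ 15
15 —HB4→ 3·4 + 3 —bump→ 3·5 + 3 = 18 —(−1)→ 17
17 —HB5→ 3·5 + 2 —bump→ 3·6 + 2 = 20 —(−1)→ 19
19 —HB6→ 3·6 + 1 —bump→ 3·7 + 1 = 22 —(−1)→ 21
21 —HB7→ 3·7 —bump→ 3·8 = 24 —(−1)→ 23
23 —HB8→ 2·8 + 7 —bump→ 2·9 + 7 = 25 —(−1)→ 24
24 —HB9→ 2·9 + 6 —bump→ 2·10 + 6 = 26 —(−1)→ 25

9, 15, 17, 19, 21, 23, 24, 25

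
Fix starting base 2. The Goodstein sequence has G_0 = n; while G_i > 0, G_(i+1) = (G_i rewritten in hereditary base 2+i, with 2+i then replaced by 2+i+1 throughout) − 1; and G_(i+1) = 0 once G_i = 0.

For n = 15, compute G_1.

(0) 15|_2 = 2^(2 + 1) + 2^2 + 2 + 1 ↦ 3^(3 + 1) + 3^3 + 3 + 1|_3 = 112 ⇒ 111
(1) 111|_3 = 3^(3 + 1) + 3^3 + 3 ↦ 4^(4 + 1) + 4^4 + 4|_4 = 1284 ⇒ 1283

111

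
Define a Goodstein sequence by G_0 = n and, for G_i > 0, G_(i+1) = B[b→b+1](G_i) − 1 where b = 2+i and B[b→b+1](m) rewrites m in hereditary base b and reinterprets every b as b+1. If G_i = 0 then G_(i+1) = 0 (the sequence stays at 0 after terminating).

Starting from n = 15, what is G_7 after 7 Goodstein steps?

3524450280

G_0=15  [base 2] 2^(2 + 1) + 2^2 + 2 + 1  →[2↦3]→  3^(3 + 1) + 3^3 + 3 + 1 = 112  −1 ⇒ G_1=111
G_1=111  [base 3] 3^(3 + 1) + 3^3 + 3  →[3↦4]→  4^(4 + 1) + 4^4 + 4 = 1284  −1 ⇒ G_2=1283
G_2=1283  [base 4] 4^(4 + 1) + 4^4 + 3  →[4↦5]→  5^(5 + 1) + 5^5 + 3 = 18753  −1 ⇒ G_3=18752
G_3=18752  [base 5] 5^(5 + 1) + 5^5 + 2  →[5↦6]→  6^(6 + 1) + 6^6 + 2 = 326594  −1 ⇒ G_4=326593
G_4=326593  [base 6] 6^(6 + 1) + 6^6 + 1  →[6↦7]→  7^(7 + 1) + 7^7 + 1 = 6588345  −1 ⇒ G_5=6588344
G_5=6588344  [base 7] 7^(7 + 1) + 7^7  →[7↦8]→  8^(8 + 1) + 8^8 = 150994944  −1 ⇒ G_6=150994943
G_6=150994943  [base 8] 8^(8 + 1) + 7·8^7 + 7·8^6 + 7·8^5 + 7·8^4 + 7·8^3 + 7·8^2 + 7·8 + 7  →[8↦9]→  9^(9 + 1) + 7·9^7 + 7·9^6 + 7·9^5 + 7·9^4 + 7·9^3 + 7·9^2 + 7·9 + 7 = 3524450281  −1 ⇒ G_7=3524450280
G_7=3524450280  [base 9] 9^(9 + 1) + 7·9^7 + 7·9^6 + 7·9^5 + 7·9^4 + 7·9^3 + 7·9^2 + 7·9 + 6  →[9↦10]→  10^(10 + 1) + 7·10^7 + 7·10^6 + 7·10^5 + 7·10^4 + 7·10^3 + 7·10^2 + 7·10 + 6 = 100077777776  −1 ⇒ G_8=100077777775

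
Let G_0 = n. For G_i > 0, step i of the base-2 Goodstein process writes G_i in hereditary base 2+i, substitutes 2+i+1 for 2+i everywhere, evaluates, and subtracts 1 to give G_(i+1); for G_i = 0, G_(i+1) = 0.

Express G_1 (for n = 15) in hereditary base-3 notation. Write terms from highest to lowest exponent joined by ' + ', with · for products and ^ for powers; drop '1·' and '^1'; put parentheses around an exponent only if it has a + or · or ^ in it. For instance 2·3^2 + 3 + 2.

3^(3 + 1) + 3^3 + 3

base 2: 15 = 2^(2 + 1) + 2^2 + 2 + 1; at 3: 3^(3 + 1) + 3^3 + 3 + 1 = 112; next = 111
base 3: 111 = 3^(3 + 1) + 3^3 + 3; at 4: 4^(4 + 1) + 4^4 + 4 = 1284; next = 1283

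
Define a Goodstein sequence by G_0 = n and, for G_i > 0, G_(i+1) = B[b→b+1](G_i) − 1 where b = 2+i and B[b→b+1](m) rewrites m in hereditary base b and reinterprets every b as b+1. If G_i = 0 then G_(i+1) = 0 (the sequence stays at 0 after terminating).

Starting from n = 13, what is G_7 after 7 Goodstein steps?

3486786855

G_0=13  [base 2] 2^(2 + 1) + 2^2 + 1  →[2↦3]→  3^(3 + 1) + 3^3 + 1 = 109  −1 ⇒ G_1=108
G_1=108  [base 3] 3^(3 + 1) + 3^3  →[3↦4]→  4^(4 + 1) + 4^4 = 1280  −1 ⇒ G_2=1279
G_2=1279  [base 4] 4^(4 + 1) + 3·4^3 + 3·4^2 + 3·4 + 3  →[4↦5]→  5^(5 + 1) + 3·5^3 + 3·5^2 + 3·5 + 3 = 16093  −1 ⇒ G_3=16092
G_3=16092  [base 5] 5^(5 + 1) + 3·5^3 + 3·5^2 + 3·5 + 2  →[5↦6]→  6^(6 + 1) + 3·6^3 + 3·6^2 + 3·6 + 2 = 280712  −1 ⇒ G_4=280711
G_4=280711  [base 6] 6^(6 + 1) + 3·6^3 + 3·6^2 + 3·6 + 1  →[6↦7]→  7^(7 + 1) + 3·7^3 + 3·7^2 + 3·7 + 1 = 5765999  −1 ⇒ G_5=5765998
G_5=5765998  [base 7] 7^(7 + 1) + 3·7^3 + 3·7^2 + 3·7  →[7↦8]→  8^(8 + 1) + 3·8^3 + 3·8^2 + 3·8 = 134219480  −1 ⇒ G_6=134219479
G_6=134219479  [base 8] 8^(8 + 1) + 3·8^3 + 3·8^2 + 2·8 + 7  →[8↦9]→  9^(9 + 1) + 3·9^3 + 3·9^2 + 2·9 + 7 = 3486786856  −1 ⇒ G_7=3486786855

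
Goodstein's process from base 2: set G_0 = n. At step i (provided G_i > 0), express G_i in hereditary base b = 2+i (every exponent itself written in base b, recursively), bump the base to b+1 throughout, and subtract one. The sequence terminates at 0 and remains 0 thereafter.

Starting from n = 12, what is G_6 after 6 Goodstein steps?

i=0: 12 = 2^(2 + 1) + 2^2 (b=2); 2→3: 3^(3 + 1) + 3^3 = 108; 108−1 = 107
i=1: 107 = 3^(3 + 1) + 2·3^2 + 2·3 + 2 (b=3); 3→4: 4^(4 + 1) + 2·4^2 + 2·4 + 2 = 1066; 1066−1 = 1065
i=2: 1065 = 4^(4 + 1) + 2·4^2 + 2·4 + 1 (b=4); 4→5: 5^(5 + 1) + 2·5^2 + 2·5 + 1 = 15686; 15686−1 = 15685
i=3: 15685 = 5^(5 + 1) + 2·5^2 + 2·5 (b=5); 5→6: 6^(6 + 1) + 2·6^2 + 2·6 = 280020; 280020−1 = 280019
i=4: 280019 = 6^(6 + 1) + 2·6^2 + 6 + 5 (b=6); 6→7: 7^(7 + 1) + 2·7^2 + 7 + 5 = 5764911; 5764911−1 = 5764910
i=5: 5764910 = 7^(7 + 1) + 2·7^2 + 7 + 4 (b=7); 7→8: 8^(8 + 1) + 2·8^2 + 8 + 4 = 134217868; 134217868−1 = 134217867

134217867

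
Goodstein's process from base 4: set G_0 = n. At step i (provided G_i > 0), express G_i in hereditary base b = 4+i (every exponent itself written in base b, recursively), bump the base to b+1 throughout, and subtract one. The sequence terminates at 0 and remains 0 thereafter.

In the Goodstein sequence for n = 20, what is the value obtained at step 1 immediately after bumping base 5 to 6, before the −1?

40

G_0=20  [base 4] 4^2 + 4  →[4↦5]→  5^2 + 5 = 30  −1 ⇒ G_1=29
G_1=29  [base 5] 5^2 + 4  →[5↦6]→  6^2 + 4 = 40  −1 ⇒ G_2=39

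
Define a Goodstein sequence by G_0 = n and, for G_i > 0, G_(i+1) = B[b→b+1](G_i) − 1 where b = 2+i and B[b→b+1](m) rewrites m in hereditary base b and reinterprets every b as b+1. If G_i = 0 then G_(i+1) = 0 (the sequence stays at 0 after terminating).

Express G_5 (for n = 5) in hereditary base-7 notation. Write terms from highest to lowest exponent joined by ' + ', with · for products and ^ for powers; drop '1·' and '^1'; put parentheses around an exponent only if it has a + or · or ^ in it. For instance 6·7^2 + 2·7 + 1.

[0] 5 ≡ 2^2 + 1 (base 2). Lift 3: 28. −1: 27.
[1] 27 ≡ 3^3 (base 3). Lift 4: 256. −1: 255.
[2] 255 ≡ 3·4^3 + 3·4^2 + 3·4 + 3 (base 4). Lift 5: 468. −1: 467.
[3] 467 ≡ 3·5^3 + 3·5^2 + 3·5 + 2 (base 5). Lift 6: 776. −1: 775.
[4] 775 ≡ 3·6^3 + 3·6^2 + 3·6 + 1 (base 6). Lift 7: 1198. −1: 1197.
[5] 1197 ≡ 3·7^3 + 3·7^2 + 3·7 (base 7). Lift 8: 1752. −1: 1751.

3·7^3 + 3·7^2 + 3·7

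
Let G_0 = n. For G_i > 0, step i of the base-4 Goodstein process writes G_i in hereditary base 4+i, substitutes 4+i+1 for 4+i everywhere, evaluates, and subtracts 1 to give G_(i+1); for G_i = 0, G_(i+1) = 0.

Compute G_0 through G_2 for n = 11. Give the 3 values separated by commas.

[0] 11 ≡ 2·4 + 3 (base 4). Lift 5: 13. −1: 12.
[1] 12 ≡ 2·5 + 2 (base 5). Lift 6: 14. −1: 13.

11, 12, 13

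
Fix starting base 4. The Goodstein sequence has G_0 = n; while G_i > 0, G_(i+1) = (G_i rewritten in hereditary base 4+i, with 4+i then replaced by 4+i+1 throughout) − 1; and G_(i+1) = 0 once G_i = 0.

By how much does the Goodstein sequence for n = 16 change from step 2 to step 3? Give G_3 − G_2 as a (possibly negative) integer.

3

G_0=16  [base 4] 4^2  →[4↦5]→  5^2 = 25  −1 ⇒ G_1=24
G_1=24  [base 5] 4·5 + 4  →[5↦6]→  4·6 + 4 = 28  −1 ⇒ G_2=27
G_2=27  [base 6] 4·6 + 3  →[6↦7]→  4·7 + 3 = 31  −1 ⇒ G_3=30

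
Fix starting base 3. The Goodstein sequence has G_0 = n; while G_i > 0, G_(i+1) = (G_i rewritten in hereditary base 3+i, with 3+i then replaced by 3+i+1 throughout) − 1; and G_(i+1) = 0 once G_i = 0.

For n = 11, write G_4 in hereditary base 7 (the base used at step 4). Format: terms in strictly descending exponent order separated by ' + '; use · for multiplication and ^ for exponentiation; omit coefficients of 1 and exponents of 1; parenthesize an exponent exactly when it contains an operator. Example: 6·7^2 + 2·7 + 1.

5·7 + 4

G_0 = 11. HB_3(11) = 3^2 + 2. Bump = 18. G_1 = 17.
G_1 = 17. HB_4(17) = 4^2 + 1. Bump = 26. G_2 = 25.
G_2 = 25. HB_5(25) = 5^2. Bump = 36. G_3 = 35.
G_3 = 35. HB_6(35) = 5·6 + 5. Bump = 40. G_4 = 39.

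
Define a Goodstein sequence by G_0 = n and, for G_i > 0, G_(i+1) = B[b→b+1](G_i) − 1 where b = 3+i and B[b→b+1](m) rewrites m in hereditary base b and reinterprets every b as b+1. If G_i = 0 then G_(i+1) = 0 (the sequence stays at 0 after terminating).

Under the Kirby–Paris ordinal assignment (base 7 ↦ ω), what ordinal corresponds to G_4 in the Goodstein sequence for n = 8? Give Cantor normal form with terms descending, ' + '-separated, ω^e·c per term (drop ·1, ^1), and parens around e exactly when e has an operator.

ω + 4

G_0=8  [base 3] 2·3 + 2  →[3↦4]→  2·4 + 2 = 10  −1 ⇒ G_1=9
G_1=9  [base 4] 2·4 + 1  →[4↦5]→  2·5 + 1 = 11  −1 ⇒ G_2=10
G_2=10  [base 5] 2·5  →[5↦6]→  2·6 = 12  −1 ⇒ G_3=11
G_3=11  [base 6] 6 + 5  →[6↦7]→  7 + 5 = 12  −1 ⇒ G_4=11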